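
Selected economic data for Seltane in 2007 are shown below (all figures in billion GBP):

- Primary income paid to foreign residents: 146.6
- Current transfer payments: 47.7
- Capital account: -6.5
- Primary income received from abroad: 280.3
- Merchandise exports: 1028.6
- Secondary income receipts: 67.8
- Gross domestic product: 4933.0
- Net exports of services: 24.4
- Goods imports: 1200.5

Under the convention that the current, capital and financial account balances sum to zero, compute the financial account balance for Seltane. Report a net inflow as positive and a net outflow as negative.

Goods balance = 1028.6 - 1200.5 = -171.9
Services balance = 24.4
Trade balance (goods + services) = -171.9 + 24.4 = -147.5
Net primary income = 280.3 - 146.6 = 133.7
Net secondary income = 67.8 - 47.7 = 20.1
Current account = -147.5 + 133.7 + 20.1 = 6.3
Financial account = -(6.3 + (-6.5)) = 0.2

0.2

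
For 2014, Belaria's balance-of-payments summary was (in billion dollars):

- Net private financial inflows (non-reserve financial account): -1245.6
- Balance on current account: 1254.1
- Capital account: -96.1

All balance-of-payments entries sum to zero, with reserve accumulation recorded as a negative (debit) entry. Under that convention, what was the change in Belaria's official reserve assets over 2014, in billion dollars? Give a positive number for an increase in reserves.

-87.6

Official reserve transactions balance = -(1254.1 + (-96.1) + (-1245.6)) = 87.6
An accumulation of reserves is recorded as a debit (negative entry), so the change in the stock of reserves is the negative of that balance.
Change in official reserves = -(87.6) = -87.6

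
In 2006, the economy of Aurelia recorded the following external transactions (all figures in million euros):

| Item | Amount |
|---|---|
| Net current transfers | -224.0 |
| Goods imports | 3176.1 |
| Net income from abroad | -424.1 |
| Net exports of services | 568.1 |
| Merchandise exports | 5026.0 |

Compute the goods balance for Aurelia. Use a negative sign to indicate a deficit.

1849.9

Goods balance = 5026.0 - 3176.1 = 1849.9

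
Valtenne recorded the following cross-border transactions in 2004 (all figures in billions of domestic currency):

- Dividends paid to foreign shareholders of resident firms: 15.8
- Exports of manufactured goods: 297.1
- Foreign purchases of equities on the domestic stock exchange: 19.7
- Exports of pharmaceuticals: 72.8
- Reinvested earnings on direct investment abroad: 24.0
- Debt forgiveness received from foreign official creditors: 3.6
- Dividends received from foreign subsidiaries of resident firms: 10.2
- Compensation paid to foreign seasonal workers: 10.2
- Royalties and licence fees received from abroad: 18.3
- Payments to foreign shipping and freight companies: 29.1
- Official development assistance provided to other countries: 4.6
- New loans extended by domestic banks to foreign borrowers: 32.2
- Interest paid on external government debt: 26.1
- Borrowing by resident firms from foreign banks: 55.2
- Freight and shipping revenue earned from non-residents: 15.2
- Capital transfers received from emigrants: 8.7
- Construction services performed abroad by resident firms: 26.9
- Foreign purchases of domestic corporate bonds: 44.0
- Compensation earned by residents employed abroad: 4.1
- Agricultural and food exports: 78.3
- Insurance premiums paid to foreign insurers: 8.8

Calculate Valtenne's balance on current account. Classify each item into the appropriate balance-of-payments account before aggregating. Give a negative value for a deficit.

452.3

Goods: 78.3 + 297.1 + 72.8 = 448.2
Services: 18.3 + 26.9 - 8.8 - 29.1 + 15.2 = 22.5
Primary income: -26.1 + 4.1 + 10.2 - 10.2 + 24.0 - 15.8 = -13.8
Secondary income: -4.6
Current account = 448.2 + 22.5 + (-13.8) + (-4.6) = 452.3
(Excluded from the current account — financial account: foreign purchases of equities on the domestic stock exchange 19.7, new loans extended by domestic banks to foreign borrowers 32.2, borrowing by resident firms from foreign banks 55.2, foreign purchases of domestic corporate bonds 44.0; capital account: debt forgiveness received from foreign official creditors 3.6, capital transfers received from emigrants 8.7.)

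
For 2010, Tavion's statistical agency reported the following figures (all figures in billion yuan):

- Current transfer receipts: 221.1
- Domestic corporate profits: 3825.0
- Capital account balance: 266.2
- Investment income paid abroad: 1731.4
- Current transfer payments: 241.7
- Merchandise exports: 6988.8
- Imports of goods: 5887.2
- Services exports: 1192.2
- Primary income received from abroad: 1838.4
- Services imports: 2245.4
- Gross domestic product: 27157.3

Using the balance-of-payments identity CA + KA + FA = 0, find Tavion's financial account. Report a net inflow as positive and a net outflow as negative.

Goods balance = 6988.8 - 5887.2 = 1101.6
Services balance = 1192.2 - 2245.4 = -1053.2
Trade balance (goods + services) = 1101.6 + (-1053.2) = 48.4
Net primary income = 1838.4 - 1731.4 = 107.0
Net secondary income = 221.1 - 241.7 = -20.6
Current account = 48.4 + 107.0 + (-20.6) = 134.8
Financial account = -(134.8 + 266.2) = -401.0

-401.0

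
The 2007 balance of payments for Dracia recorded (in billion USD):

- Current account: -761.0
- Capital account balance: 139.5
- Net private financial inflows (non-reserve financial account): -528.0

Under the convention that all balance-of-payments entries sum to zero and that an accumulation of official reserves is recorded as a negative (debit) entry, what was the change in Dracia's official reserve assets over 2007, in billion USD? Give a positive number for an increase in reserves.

Official reserve transactions balance = -((-761.0) + 139.5 + (-528.0)) = 1149.5
An accumulation of reserves is recorded as a debit (negative entry), so the change in the stock of reserves is the negative of that balance.
Change in official reserves = -(1149.5) = -1149.5

-1149.5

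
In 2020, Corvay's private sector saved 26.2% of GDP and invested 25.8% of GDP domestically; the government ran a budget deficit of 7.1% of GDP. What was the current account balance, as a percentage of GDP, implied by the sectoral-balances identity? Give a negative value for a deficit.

By the sectoral-balances identity, CA = (S_private - I) + (T - G).
Private balance = 26.2 - 25.8 = 0.4
Government balance (T - G) = -7.1
CA = 0.4 + (-7.1) = -6.7

-6.7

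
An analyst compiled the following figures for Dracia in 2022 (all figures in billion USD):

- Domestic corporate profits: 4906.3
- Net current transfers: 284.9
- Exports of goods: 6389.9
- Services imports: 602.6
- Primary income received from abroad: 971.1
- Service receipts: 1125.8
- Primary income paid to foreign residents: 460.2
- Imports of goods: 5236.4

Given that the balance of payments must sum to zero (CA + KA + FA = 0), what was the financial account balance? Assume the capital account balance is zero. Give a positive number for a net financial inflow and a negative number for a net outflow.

Goods balance = 6389.9 - 5236.4 = 1153.5
Services balance = 1125.8 - 602.6 = 523.2
Trade balance (goods + services) = 1153.5 + 523.2 = 1676.7
Net primary income = 971.1 - 460.2 = 510.9
Net secondary income = 284.9
Current account = 1676.7 + 510.9 + 284.9 = 2472.5
Financial account = -(2472.5) = -2472.5

-2472.5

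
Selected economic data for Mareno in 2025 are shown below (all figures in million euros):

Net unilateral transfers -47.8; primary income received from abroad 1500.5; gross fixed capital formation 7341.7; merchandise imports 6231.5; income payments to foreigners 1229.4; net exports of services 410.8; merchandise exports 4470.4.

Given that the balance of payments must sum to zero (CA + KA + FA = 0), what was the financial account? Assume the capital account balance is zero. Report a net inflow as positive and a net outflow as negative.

1127.0

Goods balance = 4470.4 - 6231.5 = -1761.1
Services balance = 410.8
Trade balance (goods + services) = -1761.1 + 410.8 = -1350.3
Net primary income = 1500.5 - 1229.4 = 271.1
Net secondary income = -47.8
Current account = -1350.3 + 271.1 + (-47.8) = -1127.0
Financial account = -(-1127.0) = 1127.0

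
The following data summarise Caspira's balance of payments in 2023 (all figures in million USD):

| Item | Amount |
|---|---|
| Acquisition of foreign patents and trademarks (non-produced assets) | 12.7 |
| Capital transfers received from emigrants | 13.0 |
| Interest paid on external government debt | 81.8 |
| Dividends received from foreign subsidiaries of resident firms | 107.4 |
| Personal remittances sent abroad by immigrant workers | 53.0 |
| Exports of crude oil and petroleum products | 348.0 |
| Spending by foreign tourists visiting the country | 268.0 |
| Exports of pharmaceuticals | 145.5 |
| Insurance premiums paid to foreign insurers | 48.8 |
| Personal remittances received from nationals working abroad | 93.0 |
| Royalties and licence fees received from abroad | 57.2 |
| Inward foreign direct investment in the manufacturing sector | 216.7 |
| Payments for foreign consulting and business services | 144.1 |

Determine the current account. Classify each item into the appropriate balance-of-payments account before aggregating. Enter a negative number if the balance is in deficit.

691.4

Goods: 348.0 + 145.5 = 493.5
Services: -144.1 + 268.0 - 48.8 + 57.2 = 132.3
Primary income: 107.4 - 81.8 = 25.6
Secondary income: -53.0 + 93.0 = 40.0
Current account = 493.5 + 132.3 + 25.6 + 40.0 = 691.4
(Excluded from the current account — capital account: acquisition of foreign patents and trademarks (non-produced assets) 12.7, capital transfers received from emigrants 13.0; financial account: inward foreign direct investment in the manufacturing sector 216.7.)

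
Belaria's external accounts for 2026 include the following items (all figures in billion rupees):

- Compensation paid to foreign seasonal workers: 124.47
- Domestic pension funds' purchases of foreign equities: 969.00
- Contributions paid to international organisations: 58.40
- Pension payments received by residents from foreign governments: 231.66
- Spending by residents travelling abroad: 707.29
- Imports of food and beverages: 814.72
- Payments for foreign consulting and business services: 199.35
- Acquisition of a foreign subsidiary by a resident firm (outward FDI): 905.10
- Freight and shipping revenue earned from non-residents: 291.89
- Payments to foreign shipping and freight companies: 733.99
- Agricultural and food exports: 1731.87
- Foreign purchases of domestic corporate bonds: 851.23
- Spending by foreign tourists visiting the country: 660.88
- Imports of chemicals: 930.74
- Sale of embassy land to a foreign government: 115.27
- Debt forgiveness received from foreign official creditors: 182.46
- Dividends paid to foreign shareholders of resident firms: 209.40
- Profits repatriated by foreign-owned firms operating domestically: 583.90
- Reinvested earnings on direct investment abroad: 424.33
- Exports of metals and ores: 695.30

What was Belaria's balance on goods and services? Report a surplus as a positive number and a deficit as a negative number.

Goods: 695.30 + 1731.87 - 814.72 - 930.74 = 681.71
Services: 291.89 - 199.35 - 733.99 + 660.88 - 707.29 = -687.86
Trade balance = 681.71 + (-687.86) = -6.15
(Excluded from the trade balance — primary income: compensation paid to foreign seasonal workers 124.47, dividends paid to foreign shareholders of resident firms 209.40, profits repatriated by foreign-owned firms operating domestically 583.90, reinvested earnings on direct investment abroad 424.33; financial account: domestic pension funds' purchases of foreign equities 969.00, acquisition of a foreign subsidiary by a resident firm (outward FDI) 905.10, foreign purchases of domestic corporate bonds 851.23; secondary income: contributions paid to international organisations 58.40, pension payments received by residents from foreign governments 231.66; capital account: sale of embassy land to a foreign government 115.27, debt forgiveness received from foreign official creditors 182.46.)

-6.15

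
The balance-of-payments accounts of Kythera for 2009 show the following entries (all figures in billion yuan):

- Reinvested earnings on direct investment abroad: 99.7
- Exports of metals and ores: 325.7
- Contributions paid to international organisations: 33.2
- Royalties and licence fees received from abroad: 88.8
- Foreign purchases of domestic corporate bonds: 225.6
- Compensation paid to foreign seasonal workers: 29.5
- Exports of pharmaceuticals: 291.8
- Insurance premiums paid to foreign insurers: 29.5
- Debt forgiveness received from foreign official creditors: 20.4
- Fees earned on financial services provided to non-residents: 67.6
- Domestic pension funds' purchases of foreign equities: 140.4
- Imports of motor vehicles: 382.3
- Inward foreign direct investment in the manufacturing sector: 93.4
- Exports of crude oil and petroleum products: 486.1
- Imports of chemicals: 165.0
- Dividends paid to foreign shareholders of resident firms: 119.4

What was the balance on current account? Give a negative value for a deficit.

600.8

Goods: 486.1 + 325.7 + 291.8 - 382.3 - 165.0 = 556.3
Services: -29.5 + 67.6 + 88.8 = 126.9
Primary income: -119.4 + 99.7 - 29.5 = -49.2
Secondary income: -33.2
Current account = 556.3 + 126.9 + (-49.2) + (-33.2) = 600.8
(Excluded from the current account — financial account: foreign purchases of domestic corporate bonds 225.6, domestic pension funds' purchases of foreign equities 140.4, inward foreign direct investment in the manufacturing sector 93.4; capital account: debt forgiveness received from foreign official creditors 20.4.)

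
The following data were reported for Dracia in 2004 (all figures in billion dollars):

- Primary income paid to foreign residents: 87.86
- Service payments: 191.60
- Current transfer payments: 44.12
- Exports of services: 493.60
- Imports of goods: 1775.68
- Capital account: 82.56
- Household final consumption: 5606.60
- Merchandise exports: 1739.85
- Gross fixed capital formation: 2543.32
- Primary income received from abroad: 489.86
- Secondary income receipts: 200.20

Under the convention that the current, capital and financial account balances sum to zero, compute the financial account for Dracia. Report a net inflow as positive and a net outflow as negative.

-906.81

Goods balance = 1739.85 - 1775.68 = -35.83
Services balance = 493.60 - 191.60 = 302.00
Trade balance (goods + services) = -35.83 + 302.00 = 266.17
Net primary income = 489.86 - 87.86 = 402.00
Net secondary income = 200.20 - 44.12 = 156.08
Current account = 266.17 + 402.00 + 156.08 = 824.25
Financial account = -(824.25 + 82.56) = -906.81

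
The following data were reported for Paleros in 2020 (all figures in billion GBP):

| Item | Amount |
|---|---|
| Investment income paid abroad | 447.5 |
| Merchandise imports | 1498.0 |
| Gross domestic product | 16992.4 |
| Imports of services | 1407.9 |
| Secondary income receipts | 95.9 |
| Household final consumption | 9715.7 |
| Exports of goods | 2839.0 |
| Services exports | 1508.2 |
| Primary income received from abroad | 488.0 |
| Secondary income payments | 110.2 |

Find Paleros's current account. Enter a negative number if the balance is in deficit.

Goods balance = 2839.0 - 1498.0 = 1341.0
Services balance = 1508.2 - 1407.9 = 100.3
Trade balance (goods + services) = 1341.0 + 100.3 = 1441.3
Net primary income = 488.0 - 447.5 = 40.5
Net secondary income = 95.9 - 110.2 = -14.3
Current account = 1441.3 + 40.5 + (-14.3) = 1467.5

1467.5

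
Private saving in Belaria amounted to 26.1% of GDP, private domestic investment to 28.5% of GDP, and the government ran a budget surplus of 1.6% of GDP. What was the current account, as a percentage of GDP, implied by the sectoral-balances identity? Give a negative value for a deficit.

-0.8

By the sectoral-balances identity, CA = (S_private - I) + (T - G).
Private balance = 26.1 - 28.5 = -2.4
Government balance (T - G) = 1.6
CA = -2.4 + 1.6 = -0.8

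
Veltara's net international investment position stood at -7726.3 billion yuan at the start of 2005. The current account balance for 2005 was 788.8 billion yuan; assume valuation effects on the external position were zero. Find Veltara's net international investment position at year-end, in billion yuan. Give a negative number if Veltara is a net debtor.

-6937.5

With no valuation effects, change in NIIP = current account = 788.8
End-of-year NIIP = -7726.3 + 788.8 = -6937.5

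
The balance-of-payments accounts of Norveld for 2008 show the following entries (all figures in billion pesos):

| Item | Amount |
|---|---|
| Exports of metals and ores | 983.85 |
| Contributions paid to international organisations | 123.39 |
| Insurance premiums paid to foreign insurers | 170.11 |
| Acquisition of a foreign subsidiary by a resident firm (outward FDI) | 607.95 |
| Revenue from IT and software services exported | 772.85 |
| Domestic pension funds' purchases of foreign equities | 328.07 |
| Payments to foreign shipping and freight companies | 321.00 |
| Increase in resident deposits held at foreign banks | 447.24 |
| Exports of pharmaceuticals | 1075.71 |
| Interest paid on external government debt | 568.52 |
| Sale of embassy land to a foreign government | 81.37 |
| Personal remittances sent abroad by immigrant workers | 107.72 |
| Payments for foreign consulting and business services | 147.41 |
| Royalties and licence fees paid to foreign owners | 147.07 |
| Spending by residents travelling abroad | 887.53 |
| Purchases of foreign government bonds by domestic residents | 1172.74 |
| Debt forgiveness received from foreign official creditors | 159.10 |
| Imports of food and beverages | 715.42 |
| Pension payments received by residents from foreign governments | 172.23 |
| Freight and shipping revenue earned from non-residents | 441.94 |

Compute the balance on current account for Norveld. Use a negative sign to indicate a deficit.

258.41

Goods: 1075.71 - 715.42 + 983.85 = 1344.14
Services: 772.85 - 147.07 - 321.00 - 887.53 + 441.94 - 170.11 - 147.41 = -458.33
Primary income: -568.52
Secondary income: -107.72 + 172.23 - 123.39 = -58.88
Current account = 1344.14 + (-458.33) + (-568.52) + (-58.88) = 258.41
(Excluded from the current account — financial account: acquisition of a foreign subsidiary by a resident firm (outward FDI) 607.95, domestic pension funds' purchases of foreign equities 328.07, increase in resident deposits held at foreign banks 447.24, purchases of foreign government bonds by domestic residents 1172.74; capital account: sale of embassy land to a foreign government 81.37, debt forgiveness received from foreign official creditors 159.10.)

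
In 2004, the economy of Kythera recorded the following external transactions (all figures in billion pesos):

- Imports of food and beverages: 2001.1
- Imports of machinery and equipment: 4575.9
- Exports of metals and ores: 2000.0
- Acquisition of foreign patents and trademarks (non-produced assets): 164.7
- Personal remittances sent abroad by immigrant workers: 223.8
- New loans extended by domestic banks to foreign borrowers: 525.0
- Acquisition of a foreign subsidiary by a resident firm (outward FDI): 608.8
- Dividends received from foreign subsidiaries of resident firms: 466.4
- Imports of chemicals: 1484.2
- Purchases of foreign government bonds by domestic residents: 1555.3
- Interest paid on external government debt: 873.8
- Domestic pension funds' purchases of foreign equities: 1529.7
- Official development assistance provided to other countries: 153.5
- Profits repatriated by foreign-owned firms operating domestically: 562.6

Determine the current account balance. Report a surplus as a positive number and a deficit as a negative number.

-7408.5

Goods: -2001.1 - 1484.2 - 4575.9 + 2000.0 = -6061.2
Primary income: 466.4 - 873.8 - 562.6 = -970.0
Secondary income: -153.5 - 223.8 = -377.3
Current account = (-6061.2) + (-970.0) + (-377.3) = -7408.5
(Excluded from the current account — capital account: acquisition of foreign patents and trademarks (non-produced assets) 164.7; financial account: new loans extended by domestic banks to foreign borrowers 525.0, acquisition of a foreign subsidiary by a resident firm (outward FDI) 608.8, purchases of foreign government bonds by domestic residents 1555.3, domestic pension funds' purchases of foreign equities 1529.7.)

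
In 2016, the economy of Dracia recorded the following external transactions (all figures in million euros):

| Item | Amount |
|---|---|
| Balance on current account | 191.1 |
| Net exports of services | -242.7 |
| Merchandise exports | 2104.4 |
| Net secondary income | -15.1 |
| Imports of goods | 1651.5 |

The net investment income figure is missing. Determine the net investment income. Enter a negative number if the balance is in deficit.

Current account = goods balance + services balance + net primary income + net secondary income
Sum of the known components = 195.1
Net investment income = CA - (known components) = 191.1 - 195.1 = -4.0

-4.0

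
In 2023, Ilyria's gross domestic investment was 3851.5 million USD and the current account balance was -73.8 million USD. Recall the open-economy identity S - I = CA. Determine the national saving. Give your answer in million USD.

S = I + CA = 3851.5 + (-73.8) = 3777.7

3777.7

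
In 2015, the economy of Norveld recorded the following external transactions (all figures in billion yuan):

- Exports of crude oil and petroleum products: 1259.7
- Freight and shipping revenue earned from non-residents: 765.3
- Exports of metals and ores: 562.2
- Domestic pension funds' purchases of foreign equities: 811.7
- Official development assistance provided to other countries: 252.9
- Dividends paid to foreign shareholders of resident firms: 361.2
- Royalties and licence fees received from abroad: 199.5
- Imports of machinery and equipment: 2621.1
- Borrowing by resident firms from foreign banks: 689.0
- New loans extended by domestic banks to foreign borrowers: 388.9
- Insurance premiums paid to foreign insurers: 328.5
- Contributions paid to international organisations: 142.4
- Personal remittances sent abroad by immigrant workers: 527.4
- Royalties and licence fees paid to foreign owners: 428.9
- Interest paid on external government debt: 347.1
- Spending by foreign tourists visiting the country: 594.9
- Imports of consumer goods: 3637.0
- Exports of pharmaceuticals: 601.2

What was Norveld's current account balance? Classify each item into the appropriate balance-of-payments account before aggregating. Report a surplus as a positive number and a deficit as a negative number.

Goods: 1259.7 - 2621.1 - 3637.0 + 562.2 + 601.2 = -3835.0
Services: 765.3 + 199.5 - 328.5 - 428.9 + 594.9 = 802.3
Primary income: -347.1 - 361.2 = -708.3
Secondary income: -252.9 - 142.4 - 527.4 = -922.7
Current account = (-3835.0) + 802.3 + (-708.3) + (-922.7) = -4663.7
(Excluded from the current account — financial account: domestic pension funds' purchases of foreign equities 811.7, borrowing by resident firms from foreign banks 689.0, new loans extended by domestic banks to foreign borrowers 388.9.)

-4663.7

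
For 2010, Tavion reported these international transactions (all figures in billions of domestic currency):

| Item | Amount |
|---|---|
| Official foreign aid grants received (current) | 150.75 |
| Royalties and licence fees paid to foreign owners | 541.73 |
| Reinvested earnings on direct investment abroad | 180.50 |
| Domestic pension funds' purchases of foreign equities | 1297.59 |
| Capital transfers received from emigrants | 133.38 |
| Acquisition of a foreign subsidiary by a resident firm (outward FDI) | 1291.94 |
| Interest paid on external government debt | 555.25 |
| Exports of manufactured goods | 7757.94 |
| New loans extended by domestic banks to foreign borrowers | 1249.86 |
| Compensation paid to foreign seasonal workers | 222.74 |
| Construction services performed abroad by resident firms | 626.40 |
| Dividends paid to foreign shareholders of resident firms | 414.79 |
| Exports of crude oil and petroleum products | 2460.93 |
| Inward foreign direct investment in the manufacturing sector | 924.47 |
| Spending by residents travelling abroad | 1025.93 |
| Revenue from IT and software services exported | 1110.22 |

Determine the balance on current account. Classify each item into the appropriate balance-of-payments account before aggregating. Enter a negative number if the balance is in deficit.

9526.30

Goods: 2460.93 + 7757.94 = 10218.87
Services: -1025.93 + 626.40 - 541.73 + 1110.22 = 168.96
Primary income: -414.79 + 180.50 - 222.74 - 555.25 = -1012.28
Secondary income: 150.75
Current account = 10218.87 + 168.96 + (-1012.28) + 150.75 = 9526.30
(Excluded from the current account — financial account: domestic pension funds' purchases of foreign equities 1297.59, acquisition of a foreign subsidiary by a resident firm (outward FDI) 1291.94, new loans extended by domestic banks to foreign borrowers 1249.86, inward foreign direct investment in the manufacturing sector 924.47; capital account: capital transfers received from emigrants 133.38.)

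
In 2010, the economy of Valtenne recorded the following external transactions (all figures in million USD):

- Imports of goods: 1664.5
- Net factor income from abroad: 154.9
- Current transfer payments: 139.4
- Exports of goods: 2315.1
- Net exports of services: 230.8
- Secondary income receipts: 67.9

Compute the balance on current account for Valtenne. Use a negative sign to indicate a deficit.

964.8

Goods balance = 2315.1 - 1664.5 = 650.6
Services balance = 230.8
Trade balance (goods + services) = 650.6 + 230.8 = 881.4
Net primary income = 154.9
Net secondary income = 67.9 - 139.4 = -71.5
Current account = 881.4 + 154.9 + (-71.5) = 964.8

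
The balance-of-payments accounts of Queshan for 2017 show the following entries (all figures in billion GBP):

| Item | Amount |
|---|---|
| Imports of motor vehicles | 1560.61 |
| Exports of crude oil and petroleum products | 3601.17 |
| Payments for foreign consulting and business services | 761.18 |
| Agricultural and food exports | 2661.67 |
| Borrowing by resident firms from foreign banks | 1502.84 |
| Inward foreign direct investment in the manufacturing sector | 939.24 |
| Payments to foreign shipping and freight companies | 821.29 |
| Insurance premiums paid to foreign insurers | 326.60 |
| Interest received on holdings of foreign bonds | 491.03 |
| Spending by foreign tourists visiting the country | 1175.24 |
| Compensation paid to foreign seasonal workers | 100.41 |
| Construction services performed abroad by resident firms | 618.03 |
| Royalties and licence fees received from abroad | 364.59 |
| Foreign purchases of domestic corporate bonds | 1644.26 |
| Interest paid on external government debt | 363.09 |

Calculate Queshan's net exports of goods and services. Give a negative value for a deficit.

Goods: -1560.61 + 2661.67 + 3601.17 = 4702.23
Services: -326.60 + 364.59 - 821.29 + 618.03 - 761.18 + 1175.24 = 248.79
Trade balance = 4702.23 + 248.79 = 4951.02
(Excluded from the trade balance — financial account: borrowing by resident firms from foreign banks 1502.84, inward foreign direct investment in the manufacturing sector 939.24, foreign purchases of domestic corporate bonds 1644.26; primary income: interest received on holdings of foreign bonds 491.03, compensation paid to foreign seasonal workers 100.41, interest paid on external government debt 363.09.)

4951.02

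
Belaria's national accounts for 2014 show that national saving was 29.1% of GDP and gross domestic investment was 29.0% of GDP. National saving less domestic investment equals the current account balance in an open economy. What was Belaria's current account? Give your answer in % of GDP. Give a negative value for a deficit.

S - I = CA (net lending to the rest of the world).
CA = S - I = 29.1 - 29.0 = 0.1

0.1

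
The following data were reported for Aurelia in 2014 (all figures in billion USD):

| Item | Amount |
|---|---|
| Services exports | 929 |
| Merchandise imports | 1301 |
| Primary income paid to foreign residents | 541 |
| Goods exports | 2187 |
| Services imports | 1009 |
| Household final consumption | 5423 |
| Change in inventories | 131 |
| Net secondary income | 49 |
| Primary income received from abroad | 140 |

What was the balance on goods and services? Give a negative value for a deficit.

Goods balance = 2187 - 1301 = 886
Services balance = 929 - 1009 = -80
Trade balance (goods + services) = 886 + (-80) = 806

806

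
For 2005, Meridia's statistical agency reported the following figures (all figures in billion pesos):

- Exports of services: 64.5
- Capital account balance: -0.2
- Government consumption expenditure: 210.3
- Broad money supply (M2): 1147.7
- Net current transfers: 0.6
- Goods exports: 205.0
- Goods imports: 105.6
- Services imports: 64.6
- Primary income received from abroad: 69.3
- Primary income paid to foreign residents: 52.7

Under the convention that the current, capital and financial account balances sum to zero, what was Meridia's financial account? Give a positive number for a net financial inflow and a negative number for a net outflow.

Goods balance = 205.0 - 105.6 = 99.4
Services balance = 64.5 - 64.6 = -0.1
Trade balance (goods + services) = 99.4 + (-0.1) = 99.3
Net primary income = 69.3 - 52.7 = 16.6
Net secondary income = 0.6
Current account = 99.3 + 16.6 + 0.6 = 116.5
Financial account = -(116.5 + (-0.2)) = -116.3

-116.3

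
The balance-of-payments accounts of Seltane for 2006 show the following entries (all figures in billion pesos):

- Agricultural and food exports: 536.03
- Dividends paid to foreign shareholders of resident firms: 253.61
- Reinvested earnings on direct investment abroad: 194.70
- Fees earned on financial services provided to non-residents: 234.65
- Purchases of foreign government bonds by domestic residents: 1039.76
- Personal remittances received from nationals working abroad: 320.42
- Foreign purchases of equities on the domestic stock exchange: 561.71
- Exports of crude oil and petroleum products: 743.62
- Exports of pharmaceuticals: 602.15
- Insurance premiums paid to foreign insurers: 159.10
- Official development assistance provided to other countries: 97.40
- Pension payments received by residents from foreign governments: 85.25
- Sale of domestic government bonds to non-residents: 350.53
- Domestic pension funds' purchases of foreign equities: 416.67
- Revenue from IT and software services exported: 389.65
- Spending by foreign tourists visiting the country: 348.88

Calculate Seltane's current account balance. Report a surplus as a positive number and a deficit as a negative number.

2945.24

Goods: 536.03 + 743.62 + 602.15 = 1881.80
Services: -159.10 + 389.65 + 348.88 + 234.65 = 814.08
Primary income: 194.70 - 253.61 = -58.91
Secondary income: -97.40 + 320.42 + 85.25 = 308.27
Current account = 1881.80 + 814.08 + (-58.91) + 308.27 = 2945.24
(Excluded from the current account — financial account: purchases of foreign government bonds by domestic residents 1039.76, foreign purchases of equities on the domestic stock exchange 561.71, sale of domestic government bonds to non-residents 350.53, domestic pension funds' purchases of foreign equities 416.67.)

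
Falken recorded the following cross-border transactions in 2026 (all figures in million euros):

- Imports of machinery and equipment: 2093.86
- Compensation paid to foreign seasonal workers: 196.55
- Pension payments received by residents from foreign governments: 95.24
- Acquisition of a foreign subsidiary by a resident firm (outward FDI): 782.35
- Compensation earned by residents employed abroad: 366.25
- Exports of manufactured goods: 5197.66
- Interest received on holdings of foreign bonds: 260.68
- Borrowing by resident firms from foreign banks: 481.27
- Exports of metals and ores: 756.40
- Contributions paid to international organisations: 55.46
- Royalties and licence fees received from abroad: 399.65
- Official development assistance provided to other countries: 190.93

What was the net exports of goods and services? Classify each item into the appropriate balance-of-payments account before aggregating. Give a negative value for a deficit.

Goods: 756.40 + 5197.66 - 2093.86 = 3860.20
Services: 399.65
Trade balance = 3860.20 + 399.65 = 4259.85
(Excluded from the trade balance — primary income: compensation paid to foreign seasonal workers 196.55, compensation earned by residents employed abroad 366.25, interest received on holdings of foreign bonds 260.68; secondary income: pension payments received by residents from foreign governments 95.24, contributions paid to international organisations 55.46, official development assistance provided to other countries 190.93; financial account: acquisition of a foreign subsidiary by a resident firm (outward FDI) 782.35, borrowing by resident firms from foreign banks 481.27.)

4259.85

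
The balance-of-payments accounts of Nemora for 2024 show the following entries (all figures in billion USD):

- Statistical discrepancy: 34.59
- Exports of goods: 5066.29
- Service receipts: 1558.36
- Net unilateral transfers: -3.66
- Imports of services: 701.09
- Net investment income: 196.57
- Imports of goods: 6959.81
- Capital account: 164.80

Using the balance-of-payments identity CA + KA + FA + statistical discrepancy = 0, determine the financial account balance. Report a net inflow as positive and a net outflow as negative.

643.95

Goods balance = 5066.29 - 6959.81 = -1893.52
Services balance = 1558.36 - 701.09 = 857.27
Trade balance (goods + services) = -1893.52 + 857.27 = -1036.25
Net primary income = 196.57
Net secondary income = -3.66
Current account = -1036.25 + 196.57 + (-3.66) = -843.34
Financial account = -(-843.34 + 164.80 + 34.59) = 643.95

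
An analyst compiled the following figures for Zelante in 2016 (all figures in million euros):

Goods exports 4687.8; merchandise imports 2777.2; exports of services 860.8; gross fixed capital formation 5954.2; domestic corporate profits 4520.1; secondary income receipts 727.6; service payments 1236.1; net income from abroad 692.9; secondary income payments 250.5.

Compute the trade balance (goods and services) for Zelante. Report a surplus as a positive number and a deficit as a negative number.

Goods balance = 4687.8 - 2777.2 = 1910.6
Services balance = 860.8 - 1236.1 = -375.3
Trade balance (goods + services) = 1910.6 + (-375.3) = 1535.3

1535.3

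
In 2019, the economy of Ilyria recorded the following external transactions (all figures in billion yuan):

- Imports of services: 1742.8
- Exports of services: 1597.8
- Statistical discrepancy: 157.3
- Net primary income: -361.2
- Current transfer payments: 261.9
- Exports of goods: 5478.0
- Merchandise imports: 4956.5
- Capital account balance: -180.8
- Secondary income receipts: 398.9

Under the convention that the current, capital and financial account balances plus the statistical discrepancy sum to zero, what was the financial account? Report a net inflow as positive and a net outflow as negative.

Goods balance = 5478.0 - 4956.5 = 521.5
Services balance = 1597.8 - 1742.8 = -145.0
Trade balance (goods + services) = 521.5 + (-145.0) = 376.5
Net primary income = -361.2
Net secondary income = 398.9 - 261.9 = 137.0
Current account = 376.5 + (-361.2) + 137.0 = 152.3
Financial account = -(152.3 + (-180.8) + 157.3) = -128.8

-128.8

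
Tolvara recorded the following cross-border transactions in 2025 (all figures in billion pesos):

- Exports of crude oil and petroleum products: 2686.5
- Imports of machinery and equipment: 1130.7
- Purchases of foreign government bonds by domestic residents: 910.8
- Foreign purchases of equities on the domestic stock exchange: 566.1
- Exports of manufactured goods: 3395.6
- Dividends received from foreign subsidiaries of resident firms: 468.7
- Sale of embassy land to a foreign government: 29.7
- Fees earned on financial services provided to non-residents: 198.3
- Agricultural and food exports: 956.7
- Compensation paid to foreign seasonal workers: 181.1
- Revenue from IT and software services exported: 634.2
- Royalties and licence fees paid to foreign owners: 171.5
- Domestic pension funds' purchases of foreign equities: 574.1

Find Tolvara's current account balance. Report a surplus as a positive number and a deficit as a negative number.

6856.7

Goods: -1130.7 + 956.7 + 3395.6 + 2686.5 = 5908.1
Services: 198.3 + 634.2 - 171.5 = 661.0
Primary income: 468.7 - 181.1 = 287.6
Current account = 5908.1 + 661.0 + 287.6 = 6856.7
(Excluded from the current account — financial account: purchases of foreign government bonds by domestic residents 910.8, foreign purchases of equities on the domestic stock exchange 566.1, domestic pension funds' purchases of foreign equities 574.1; capital account: sale of embassy land to a foreign government 29.7.)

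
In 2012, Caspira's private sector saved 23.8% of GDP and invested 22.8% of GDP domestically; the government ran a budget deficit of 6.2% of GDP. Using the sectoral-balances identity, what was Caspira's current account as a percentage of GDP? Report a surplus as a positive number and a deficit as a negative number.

By the sectoral-balances identity, CA = (S_private - I) + (T - G).
Private balance = 23.8 - 22.8 = 1.0
Government balance (T - G) = -6.2
CA = 1.0 + (-6.2) = -5.2

-5.2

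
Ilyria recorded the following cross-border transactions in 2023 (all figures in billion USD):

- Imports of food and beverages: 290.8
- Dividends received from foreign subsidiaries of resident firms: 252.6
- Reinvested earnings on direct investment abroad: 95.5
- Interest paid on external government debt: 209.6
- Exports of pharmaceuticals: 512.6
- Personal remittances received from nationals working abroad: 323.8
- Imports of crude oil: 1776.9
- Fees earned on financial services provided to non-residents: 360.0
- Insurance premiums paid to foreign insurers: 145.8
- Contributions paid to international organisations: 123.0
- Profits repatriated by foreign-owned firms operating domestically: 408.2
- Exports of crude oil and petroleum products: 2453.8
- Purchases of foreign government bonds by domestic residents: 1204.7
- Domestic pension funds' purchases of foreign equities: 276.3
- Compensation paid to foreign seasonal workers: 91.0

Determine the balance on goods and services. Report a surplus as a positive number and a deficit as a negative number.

1112.9

Goods: -290.8 + 512.6 - 1776.9 + 2453.8 = 898.7
Services: -145.8 + 360.0 = 214.2
Trade balance = 898.7 + 214.2 = 1112.9
(Excluded from the trade balance — primary income: dividends received from foreign subsidiaries of resident firms 252.6, reinvested earnings on direct investment abroad 95.5, interest paid on external government debt 209.6, profits repatriated by foreign-owned firms operating domestically 408.2, compensation paid to foreign seasonal workers 91.0; secondary income: personal remittances received from nationals working abroad 323.8, contributions paid to international organisations 123.0; financial account: purchases of foreign government bonds by domestic residents 1204.7, domestic pension funds' purchases of foreign equities 276.3.)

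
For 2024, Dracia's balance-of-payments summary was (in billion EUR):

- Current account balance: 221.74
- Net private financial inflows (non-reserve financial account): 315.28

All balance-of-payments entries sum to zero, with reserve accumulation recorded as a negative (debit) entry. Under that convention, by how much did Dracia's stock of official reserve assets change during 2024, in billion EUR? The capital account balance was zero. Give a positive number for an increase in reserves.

Official reserve transactions balance = -(221.74 + 315.28) = -537.02
An accumulation of reserves is recorded as a debit (negative entry), so the change in the stock of reserves is the negative of that balance.
Change in official reserves = -(-537.02) = 537.02

537.02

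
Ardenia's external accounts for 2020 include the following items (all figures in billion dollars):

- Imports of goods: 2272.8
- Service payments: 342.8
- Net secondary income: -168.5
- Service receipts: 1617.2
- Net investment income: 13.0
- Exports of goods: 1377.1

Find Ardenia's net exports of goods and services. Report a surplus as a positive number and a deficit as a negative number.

378.7

Goods balance = 1377.1 - 2272.8 = -895.7
Services balance = 1617.2 - 342.8 = 1274.4
Trade balance (goods + services) = -895.7 + 1274.4 = 378.7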